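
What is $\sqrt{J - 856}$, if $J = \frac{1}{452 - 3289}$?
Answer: $\frac{i \sqrt{6889577901}}{2837} \approx 29.257 i$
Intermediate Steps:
$J = - \frac{1}{2837}$ ($J = \frac{1}{-2837} = - \frac{1}{2837} \approx -0.00035249$)
$\sqrt{J - 856} = \sqrt{- \frac{1}{2837} - 856} = \sqrt{- \frac{2428473}{2837}} = \frac{i \sqrt{6889577901}}{2837}$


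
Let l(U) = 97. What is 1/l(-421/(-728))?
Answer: 1/97 ≈ 0.010309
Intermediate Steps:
1/l(-421/(-728)) = 1/97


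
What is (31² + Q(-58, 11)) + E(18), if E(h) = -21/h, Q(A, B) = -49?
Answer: 5465/6 ≈ 910.83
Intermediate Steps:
(31² + Q(-58, 11)) + E(18) = (31² - 49) - 21/18 = (961 - 49) - 21*1/18 = 912 - 7/6 = 5465/6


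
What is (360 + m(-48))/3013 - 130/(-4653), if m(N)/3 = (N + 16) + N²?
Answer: 1468766/609543 ≈ 2.4096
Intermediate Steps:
m(N) = 48 + 3*N + 3*N² (m(N) = 3*((N + 16) + N²) = 3*((16 + N) + N²) = 3*(16 + N + N²) = 48 + 3*N + 3*N²)
(360 + m(-48))/3013 - 130/(-4653) = (360 + (48 + 3*(-48) + 3*(-48)²))/3013 - 130/(-4653) = (360 + (48 - 144 + 3*2304))*(1/3013) - 130*(-1/4653) = (360 + (48 - 144 + 6912))*(1/3013) + 130/4653 = (360 + 6816)*(1/3013) + 130/4653 = 7176*(1/3013) + 130/4653 = 312/131 + 130/4653 = 1468766/609543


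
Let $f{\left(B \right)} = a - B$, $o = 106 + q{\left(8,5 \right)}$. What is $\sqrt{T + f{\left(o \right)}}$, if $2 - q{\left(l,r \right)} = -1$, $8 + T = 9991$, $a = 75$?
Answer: $\sqrt{9949} \approx 99.745$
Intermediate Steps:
$T = 9983$ ($T = -8 + 9991 = 9983$)
$q{\left(l,r \right)} = 3$ ($q{\left(l,r \right)} = 2 - -1 = 2 + 1 = 3$)
$o = 109$ ($o = 106 + 3 = 109$)
$f{\left(B \right)} = 75 - B$
$\sqrt{T + f{\left(o \right)}} = \sqrt{9983 + \left(75 - 109\right)} = \sqrt{9983 - 34} = \sqrt{9949}$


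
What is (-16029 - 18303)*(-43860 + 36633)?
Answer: 248117364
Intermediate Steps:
(-16029 - 18303)*(-43860 + 36633) = -34332*(-7227) = 248117364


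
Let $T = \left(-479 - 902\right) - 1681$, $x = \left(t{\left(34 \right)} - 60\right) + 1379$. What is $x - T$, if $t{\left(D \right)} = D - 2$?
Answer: $4413$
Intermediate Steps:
$t{\left(D \right)} = -2 + D$
$x = 1351$ ($x = \left(\left(-2 + 34\right) - 60\right) + 1379 = \left(32 - 60\right) + 1379 = -28 + 1379 = 1351$)
$T = -3062$ ($T = -1381 - 1681 = -3062$)
$x - T = 1351 - -3062 = 1351 + 3062 = 4413$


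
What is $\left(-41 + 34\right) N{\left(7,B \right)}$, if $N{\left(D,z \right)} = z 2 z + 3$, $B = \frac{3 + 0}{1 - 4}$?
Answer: $-35$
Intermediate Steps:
$B = -1$ ($B = \frac{3}{-3} = 3 \left(- \frac{1}{3}\right) = -1$)
$N{\left(D,z \right)} = 3 + 2 z^{2}$ ($N{\left(D,z \right)} = 2 z z + 3 = 2 z^{2} + 3 = 3 + 2 z^{2}$)
$\left(-41 + 34\right) N{\left(7,B \right)} = \left(-41 + 34\right) \left(3 + 2 \left(-1\right)^{2}\right) = - 7 \left(3 + 2 \cdot 1\right) = - 7 \left(3 + 2\right) = \left(-7\right) 5 = -35$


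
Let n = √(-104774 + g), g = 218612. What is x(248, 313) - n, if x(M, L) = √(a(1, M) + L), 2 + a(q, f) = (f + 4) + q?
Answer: -√113838 + 2*√141 ≈ -313.65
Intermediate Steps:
n = √113838 (n = √(-104774 + 218612) = √113838 ≈ 337.40)
a(q, f) = 2 + f + q (a(q, f) = -2 + ((f + 4) + q) = -2 + ((4 + f) + q) = -2 + (4 + f + q) = 2 + f + q)
x(M, L) = √(3 + L + M) (x(M, L) = √((2 + M + 1) + L) = √((3 + M) + L) = √(3 + L + M))
x(248, 313) - n = √(3 + 313 + 248) - √113838 = √564 - √113838 = 2*√141 - √113838 = -√113838 + 2*√141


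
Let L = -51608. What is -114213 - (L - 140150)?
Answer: 77545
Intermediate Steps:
-114213 - (L - 140150) = -114213 - (-51608 - 140150) = -114213 - 1*(-191758) = -114213 + 191758 = 77545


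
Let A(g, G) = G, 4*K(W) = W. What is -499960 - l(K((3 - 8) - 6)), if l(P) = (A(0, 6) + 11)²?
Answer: -500249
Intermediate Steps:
K(W) = W/4
l(P) = 289 (l(P) = (6 + 11)² = 17² = 289)
-499960 - l(K((3 - 8) - 6)) = -499960 - 1*289 = -499960 - 289 = -500249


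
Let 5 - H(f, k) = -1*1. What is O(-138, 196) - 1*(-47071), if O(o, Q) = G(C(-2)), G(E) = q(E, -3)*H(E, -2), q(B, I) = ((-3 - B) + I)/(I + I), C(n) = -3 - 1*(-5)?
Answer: 47079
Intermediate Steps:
H(f, k) = 6 (H(f, k) = 5 - (-1) = 5 - 1*(-1) = 5 + 1 = 6)
C(n) = 2 (C(n) = -3 + 5 = 2)
q(B, I) = (-3 + I - B)/(2*I) (q(B, I) = (-3 + I - B)/((2*I)) = (-3 + I - B)*(1/(2*I)) = (-3 + I - B)/(2*I))
G(E) = 6 + E (G(E) = ((½)*(-3 - 3 - E)/(-3))*6 = ((½)*(-⅓)*(-6 - E))*6 = (1 + E/6)*6 = 6 + E)
O(o, Q) = 8 (O(o, Q) = 6 + 2 = 8)
O(-138, 196) - 1*(-47071) = 8 - 1*(-47071) = 8 + 47071 = 47079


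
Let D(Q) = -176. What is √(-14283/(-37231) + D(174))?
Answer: I*√243430165163/37231 ≈ 13.252*I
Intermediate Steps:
√(-14283/(-37231) + D(174)) = √(-14283/(-37231) - 176) = √(-14283*(-1/37231) - 176) = √(14283/37231 - 176) = √(-6538373/37231) = I*√243430165163/37231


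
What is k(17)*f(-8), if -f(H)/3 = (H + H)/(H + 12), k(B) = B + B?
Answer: 408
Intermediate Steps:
k(B) = 2*B
f(H) = -6*H/(12 + H) (f(H) = -3*(H + H)/(H + 12) = -3*2*H/(12 + H) = -6*H/(12 + H))
k(17)*f(-8) = (2*17)*(-6*(-8)/(12 - 8)) = 34*(-6*(-8)/4) = 34*(-6*(-8)*1/4) = 34*12 = 408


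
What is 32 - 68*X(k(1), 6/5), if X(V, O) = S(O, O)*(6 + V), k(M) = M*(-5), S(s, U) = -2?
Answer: 168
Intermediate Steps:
k(M) = -5*M
X(V, O) = -12 - 2*V (X(V, O) = -2*(6 + V) = -12 - 2*V)
32 - 68*X(k(1), 6/5) = 32 - 68*(-12 - (-10)) = 32 - 68*(-12 - 2*(-5)) = 32 - 68*(-12 + 10) = 32 - 68*(-2) = 32 + 136 = 168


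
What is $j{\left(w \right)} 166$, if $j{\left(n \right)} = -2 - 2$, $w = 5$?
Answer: $-664$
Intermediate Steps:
$j{\left(n \right)} = -4$ ($j{\left(n \right)} = -2 - 2 = -4$)
$j{\left(w \right)} 166 = \left(-4\right) 166 = -664$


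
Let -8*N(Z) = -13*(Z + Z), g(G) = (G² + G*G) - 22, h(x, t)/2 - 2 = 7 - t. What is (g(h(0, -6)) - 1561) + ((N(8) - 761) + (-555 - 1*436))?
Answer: -1509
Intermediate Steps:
h(x, t) = 18 - 2*t (h(x, t) = 4 + 2*(7 - t) = 4 + (14 - 2*t) = 18 - 2*t)
g(G) = -22 + 2*G² (g(G) = (G² + G²) - 22 = 2*G² - 22 = -22 + 2*G²)
N(Z) = 13*Z/4 (N(Z) = -(-13)*(Z + Z)/8 = -(-13)*2*Z/8 = -(-13)*Z/4 = 13*Z/4)
(g(h(0, -6)) - 1561) + ((N(8) - 761) + (-555 - 1*436)) = ((-22 + 2*(18 - 2*(-6))²) - 1561) + (((13/4)*8 - 761) + (-555 - 1*436)) = ((-22 + 2*(18 + 12)²) - 1561) + ((26 - 761) + (-555 - 436)) = ((-22 + 2*30²) - 1561) + (-735 - 991) = ((-22 + 2*900) - 1561) - 1726 = ((-22 + 1800) - 1561) - 1726 = (1778 - 1561) - 1726 = 217 - 1726 = -1509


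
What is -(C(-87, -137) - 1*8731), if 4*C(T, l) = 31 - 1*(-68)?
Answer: 34825/4 ≈ 8706.3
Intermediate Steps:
C(T, l) = 99/4 (C(T, l) = (31 - 1*(-68))/4 = (31 + 68)/4 = (¼)*99 = 99/4)
-(C(-87, -137) - 1*8731) = -(99/4 - 1*8731) = -(99/4 - 8731) = -1*(-34825/4) = 34825/4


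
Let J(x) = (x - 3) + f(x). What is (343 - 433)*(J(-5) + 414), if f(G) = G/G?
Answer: -36630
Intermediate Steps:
f(G) = 1
J(x) = -2 + x (J(x) = (x - 3) + 1 = (-3 + x) + 1 = -2 + x)
(343 - 433)*(J(-5) + 414) = (343 - 433)*((-2 - 5) + 414) = -90*(-7 + 414) = -90*407 = -36630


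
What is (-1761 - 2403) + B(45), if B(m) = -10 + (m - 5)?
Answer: -4134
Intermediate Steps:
B(m) = -15 + m (B(m) = -10 + (-5 + m) = -15 + m)
(-1761 - 2403) + B(45) = (-1761 - 2403) + (-15 + 45) = -4164 + 30 = -4134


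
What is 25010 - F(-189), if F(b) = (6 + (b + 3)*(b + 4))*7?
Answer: -215902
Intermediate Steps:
F(b) = 42 + 7*(3 + b)*(4 + b) (F(b) = (6 + (3 + b)*(4 + b))*7 = 42 + 7*(3 + b)*(4 + b))
25010 - F(-189) = 25010 - (126 + 7*(-189)**2 + 49*(-189)) = 25010 - (126 + 7*35721 - 9261) = 25010 - (126 + 250047 - 9261) = 25010 - 1*240912 = 25010 - 240912 = -215902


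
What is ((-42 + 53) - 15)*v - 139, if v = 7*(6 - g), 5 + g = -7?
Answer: -643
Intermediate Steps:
g = -12 (g = -5 - 7 = -12)
v = 126 (v = 7*(6 - 1*(-12)) = 7*(6 + 12) = 7*18 = 126)
((-42 + 53) - 15)*v - 139 = ((-42 + 53) - 15)*126 - 139 = (11 - 15)*126 - 139 = -4*126 - 139 = -504 - 139 = -643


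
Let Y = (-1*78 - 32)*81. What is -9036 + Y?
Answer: -17946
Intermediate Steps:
Y = -8910 (Y = (-78 - 32)*81 = -110*81 = -8910)
-9036 + Y = -9036 - 8910 = -17946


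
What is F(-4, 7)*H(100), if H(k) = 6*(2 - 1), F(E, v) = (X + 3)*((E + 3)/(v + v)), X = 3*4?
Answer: -45/7 ≈ -6.4286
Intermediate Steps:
X = 12
F(E, v) = 15*(3 + E)/(2*v) (F(E, v) = (12 + 3)*((E + 3)/(v + v)) = 15*((3 + E)/((2*v))) = 15*((3 + E)*(1/(2*v))) = 15*((3 + E)/(2*v)) = 15*(3 + E)/(2*v))
H(k) = 6 (H(k) = 6*1 = 6)
F(-4, 7)*H(100) = ((15/2)*(3 - 4)/7)*6 = ((15/2)*(1/7)*(-1))*6 = -15/14*6 = -45/7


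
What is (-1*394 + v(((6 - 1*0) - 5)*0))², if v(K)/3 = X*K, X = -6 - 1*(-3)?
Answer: 155236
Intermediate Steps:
X = -3 (X = -6 + 3 = -3)
v(K) = -9*K (v(K) = 3*(-3*K) = -9*K)
(-1*394 + v(((6 - 1*0) - 5)*0))² = (-1*394 - 9*((6 - 1*0) - 5)*0)² = (-394 - 9*((6 + 0) - 5)*0)² = (-394 - 9*(6 - 5)*0)² = (-394 - 9*0)² = (-394 + 0)² = (-394)² = 155236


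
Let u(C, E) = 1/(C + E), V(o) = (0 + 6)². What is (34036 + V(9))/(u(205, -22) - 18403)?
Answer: -1558794/841937 ≈ -1.8514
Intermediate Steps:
V(o) = 36 (V(o) = 6² = 36)
(34036 + V(9))/(u(205, -22) - 18403) = (34036 + 36)/(1/(205 - 22) - 18403) = 34072/(1/183 - 18403) = 34072/(-3367748/183) = 34072*(-183/3367748) = -1558794/841937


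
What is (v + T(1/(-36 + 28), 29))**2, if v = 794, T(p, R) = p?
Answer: 40335201/64 ≈ 6.3024e+5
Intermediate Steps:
(v + T(1/(-36 + 28), 29))**2 = (794 + 1/(-36 + 28))**2 = (794 + 1/(-8))**2 = (794 - 1/8)**2 = (6351/8)**2 = 40335201/64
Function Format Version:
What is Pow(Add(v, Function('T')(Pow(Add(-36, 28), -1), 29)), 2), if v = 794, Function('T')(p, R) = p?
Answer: Rational(40335201, 64) ≈ 6.3024e+5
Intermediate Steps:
Pow(Add(v, Function('T')(Pow(Add(-36, 28), -1), 29)), 2) = Pow(Add(794, Pow(Add(-36, 28), -1)), 2) = Pow(Add(794, Pow(-8, -1)), 2) = Pow(Add(794, Rational(-1, 8)), 2) = Pow(Rational(6351, 8), 2) = Rational(40335201, 64)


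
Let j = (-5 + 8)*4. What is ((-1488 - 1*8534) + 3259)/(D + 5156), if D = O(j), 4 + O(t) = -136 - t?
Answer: -6763/5004 ≈ -1.3515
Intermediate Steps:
j = 12 (j = 3*4 = 12)
O(t) = -140 - t (O(t) = -4 + (-136 - t) = -140 - t)
D = -152 (D = -140 - 1*12 = -140 - 12 = -152)
((-1488 - 1*8534) + 3259)/(D + 5156) = ((-1488 - 1*8534) + 3259)/(-152 + 5156) = ((-1488 - 8534) + 3259)/5004 = (-10022 + 3259)*(1/5004) = -6763*1/5004 = -6763/5004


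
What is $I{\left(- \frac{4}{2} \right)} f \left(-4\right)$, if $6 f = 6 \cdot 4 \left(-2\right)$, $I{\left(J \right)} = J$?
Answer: $-64$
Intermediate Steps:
$f = -8$ ($f = \frac{6 \cdot 4 \left(-2\right)}{6} = \frac{24 \left(-2\right)}{6} = \frac{1}{6} \left(-48\right) = -8$)
$I{\left(- \frac{4}{2} \right)} f \left(-4\right) = - \frac{4}{2} \left(-8\right) \left(-4\right) = \left(-4\right) \frac{1}{2} \left(-8\right) \left(-4\right) = \left(-2\right) \left(-8\right) \left(-4\right) = 16 \left(-4\right) = -64$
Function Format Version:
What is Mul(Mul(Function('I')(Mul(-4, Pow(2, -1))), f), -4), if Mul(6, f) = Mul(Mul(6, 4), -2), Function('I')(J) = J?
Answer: -64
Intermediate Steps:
f = -8 (f = Mul(Rational(1, 6), Mul(Mul(6, 4), -2)) = Mul(Rational(1, 6), Mul(24, -2)) = Mul(Rational(1, 6), -48) = -8)
Mul(Mul(Function('I')(Mul(-4, Pow(2, -1))), f), -4) = Mul(Mul(Mul(-4, Pow(2, -1)), -8), -4) = Mul(Mul(Mul(-4, Rational(1, 2)), -8), -4) = Mul(Mul(-2, -8), -4) = Mul(16, -4) = -64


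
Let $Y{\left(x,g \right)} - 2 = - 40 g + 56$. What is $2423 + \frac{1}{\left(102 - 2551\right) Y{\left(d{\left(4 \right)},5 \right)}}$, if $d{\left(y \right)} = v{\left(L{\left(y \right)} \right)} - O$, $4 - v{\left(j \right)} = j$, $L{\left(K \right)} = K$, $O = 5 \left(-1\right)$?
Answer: $\frac{842617635}{347758} \approx 2423.0$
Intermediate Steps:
$O = -5$
$v{\left(j \right)} = 4 - j$
$d{\left(y \right)} = 9 - y$ ($d{\left(y \right)} = \left(4 - y\right) - -5 = \left(4 - y\right) + 5 = 9 - y$)
$Y{\left(x,g \right)} = 58 - 40 g$ ($Y{\left(x,g \right)} = 2 - \left(-56 + 40 g\right) = 58 - 40 g$)
$2423 + \frac{1}{\left(102 - 2551\right) Y{\left(d{\left(4 \right)},5 \right)}} = 2423 + \frac{1}{\left(102 - 2551\right) \left(58 - 200\right)} = 2423 + \frac{1}{\left(-2449\right) \left(58 - 200\right)} = 2423 - \frac{1}{2449 \left(-142\right)} = 2423 - - \frac{1}{347758} = 2423 + \frac{1}{347758} = \frac{842617635}{347758}$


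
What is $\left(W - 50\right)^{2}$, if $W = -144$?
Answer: $37636$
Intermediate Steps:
$\left(W - 50\right)^{2} = \left(-144 - 50\right)^{2} = \left(-194\right)^{2} = 37636$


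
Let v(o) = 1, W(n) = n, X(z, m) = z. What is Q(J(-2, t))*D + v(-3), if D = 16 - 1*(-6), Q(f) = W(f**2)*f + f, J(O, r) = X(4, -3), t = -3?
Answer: 1497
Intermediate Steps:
J(O, r) = 4
Q(f) = f + f**3 (Q(f) = f**2*f + f = f**3 + f = f + f**3)
D = 22 (D = 16 + 6 = 22)
Q(J(-2, t))*D + v(-3) = (4 + 4**3)*22 + 1 = (4 + 64)*22 + 1 = 68*22 + 1 = 1496 + 1 = 1497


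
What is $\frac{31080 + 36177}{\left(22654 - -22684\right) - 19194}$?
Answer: $\frac{67257}{26144} \approx 2.5726$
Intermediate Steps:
$\frac{31080 + 36177}{\left(22654 - -22684\right) - 19194} = \frac{67257}{\left(22654 + 22684\right) - 19194} = \frac{67257}{45338 - 19194} = \frac{67257}{26144}$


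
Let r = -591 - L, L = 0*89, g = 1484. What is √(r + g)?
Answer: √893 ≈ 29.883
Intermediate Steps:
L = 0
r = -591 (r = -591 - 1*0 = -591 + 0 = -591)
√(r + g) = √(-591 + 1484) = √893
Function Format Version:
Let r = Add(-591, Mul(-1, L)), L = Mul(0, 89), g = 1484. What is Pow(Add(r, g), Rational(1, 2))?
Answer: Pow(893, Rational(1, 2)) ≈ 29.883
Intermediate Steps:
L = 0
r = -591 (r = Add(-591, Mul(-1, 0)) = Add(-591, 0) = -591)
Pow(Add(r, g), Rational(1, 2)) = Pow(Add(-591, 1484), Rational(1, 2)) = Pow(893, Rational(1, 2))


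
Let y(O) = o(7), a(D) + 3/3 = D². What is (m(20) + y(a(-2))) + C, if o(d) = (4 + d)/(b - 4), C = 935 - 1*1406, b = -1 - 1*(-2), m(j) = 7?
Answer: -1403/3 ≈ -467.67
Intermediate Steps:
b = 1 (b = -1 + 2 = 1)
C = -471 (C = 935 - 1406 = -471)
o(d) = -4/3 - d/3 (o(d) = (4 + d)/(1 - 4) = (4 + d)/(-3) = (4 + d)*(-⅓) = -4/3 - d/3)
a(D) = -1 + D²
y(O) = -11/3 (y(O) = -4/3 - ⅓*7 = -4/3 - 7/3 = -11/3)
(m(20) + y(a(-2))) + C = (7 - 11/3) - 471 = 10/3 - 471 = -1403/3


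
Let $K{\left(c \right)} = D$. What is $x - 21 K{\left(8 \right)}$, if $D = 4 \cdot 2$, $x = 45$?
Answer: $-123$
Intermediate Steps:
$D = 8$
$K{\left(c \right)} = 8$
$x - 21 K{\left(8 \right)} = 45 - 168 = -123$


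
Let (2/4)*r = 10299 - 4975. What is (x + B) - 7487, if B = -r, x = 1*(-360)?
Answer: -18495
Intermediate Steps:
x = -360
r = 10648 (r = 2*(10299 - 4975) = 2*5324 = 10648)
B = -10648 (B = -1*10648 = -10648)
(x + B) - 7487 = (-360 - 10648) - 7487 = -11008 - 7487 = -18495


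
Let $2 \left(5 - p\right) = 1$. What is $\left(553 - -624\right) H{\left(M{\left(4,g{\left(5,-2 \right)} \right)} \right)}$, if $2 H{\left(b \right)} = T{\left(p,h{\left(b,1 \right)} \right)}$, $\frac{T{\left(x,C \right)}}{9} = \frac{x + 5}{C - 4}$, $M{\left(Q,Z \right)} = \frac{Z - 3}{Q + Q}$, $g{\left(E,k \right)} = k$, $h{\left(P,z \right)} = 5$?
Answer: $\frac{201267}{4} \approx 50317.0$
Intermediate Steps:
$p = \frac{9}{2}$ ($p = 5 - \frac{1}{2} = \frac{9}{2} \approx 4.5$)
$M{\left(Q,Z \right)} = \frac{-3 + Z}{2 Q}$
$T{\left(x,C \right)} = \frac{9 \left(5 + x\right)}{-4 + C}$ ($T{\left(x,C \right)} = 9 \frac{x + 5}{C - 4} = 9 \frac{5 + x}{-4 + C} = \frac{9 \left(5 + x\right)}{-4 + C}$)
$H{\left(b \right)} = \frac{171}{4}$ ($H{\left(b \right)} = \frac{9 \frac{1}{-4 + 5} \left(5 + \frac{9}{2}\right)}{2} = \frac{9 \cdot 1^{-1} \cdot \frac{19}{2}}{2} = \frac{9 \cdot 1 \cdot \frac{19}{2}}{2} = \frac{1}{2} \cdot \frac{171}{2} = \frac{171}{4}$)
$\left(553 - -624\right) H{\left(M{\left(4,g{\left(5,-2 \right)} \right)} \right)} = \left(553 - -624\right) \frac{171}{4} = \left(553 + 624\right) \frac{171}{4} = 1177 \cdot \frac{171}{4} = \frac{201267}{4}$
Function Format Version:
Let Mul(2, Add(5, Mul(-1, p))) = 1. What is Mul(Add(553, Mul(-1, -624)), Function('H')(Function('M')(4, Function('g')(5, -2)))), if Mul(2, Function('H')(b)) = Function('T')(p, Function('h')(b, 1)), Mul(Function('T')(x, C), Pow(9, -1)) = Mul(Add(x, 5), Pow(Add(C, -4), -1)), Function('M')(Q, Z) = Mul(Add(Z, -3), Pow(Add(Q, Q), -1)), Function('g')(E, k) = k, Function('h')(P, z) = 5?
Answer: Rational(201267, 4) ≈ 50317.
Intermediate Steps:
p = Rational(9, 2) (p = Add(5, Mul(Rational(-1, 2), 1)) = Add(5, Rational(-1, 2)) = Rational(9, 2) ≈ 4.5000)
Function('M')(Q, Z) = Mul(Rational(1, 2), Pow(Q, -1), Add(-3, Z)) (Function('M')(Q, Z) = Mul(Add(-3, Z), Pow(Mul(2, Q), -1)) = Mul(Add(-3, Z), Mul(Rational(1, 2), Pow(Q, -1))) = Mul(Rational(1, 2), Pow(Q, -1), Add(-3, Z)))
Function('T')(x, C) = Mul(9, Pow(Add(-4, C), -1), Add(5, x)) (Function('T')(x, C) = Mul(9, Mul(Add(x, 5), Pow(Add(C, -4), -1))) = Mul(9, Mul(Add(5, x), Pow(Add(-4, C), -1))) = Mul(9, Mul(Pow(Add(-4, C), -1), Add(5, x))) = Mul(9, Pow(Add(-4, C), -1), Add(5, x)))
Function('H')(b) = Rational(171, 4) (Function('H')(b) = Mul(Rational(1, 2), Mul(9, Pow(Add(-4, 5), -1), Add(5, Rational(9, 2)))) = Mul(Rational(1, 2), Mul(9, Pow(1, -1), Rational(19, 2))) = Mul(Rational(1, 2), Mul(9, 1, Rational(19, 2))) = Mul(Rational(1, 2), Rational(171, 2)) = Rational(171, 4))
Mul(Add(553, Mul(-1, -624)), Function('H')(Function('M')(4, Function('g')(5, -2)))) = Mul(Add(553, Mul(-1, -624)), Rational(171, 4)) = Mul(Add(553, 624), Rational(171, 4)) = Mul(1177, Rational(171, 4)) = Rational(201267, 4)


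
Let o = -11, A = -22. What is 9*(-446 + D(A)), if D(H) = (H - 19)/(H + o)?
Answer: -44031/11 ≈ -4002.8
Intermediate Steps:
D(H) = (-19 + H)/(-11 + H) (D(H) = (H - 19)/(H - 11) = (-19 + H)/(-11 + H))
9*(-446 + D(A)) = 9*(-446 + (-19 - 22)/(-11 - 22)) = 9*(-446 - 41/(-33)) = 9*(-446 - 1/33*(-41)) = 9*(-446 + 41/33) = 9*(-14677/33) = -44031/11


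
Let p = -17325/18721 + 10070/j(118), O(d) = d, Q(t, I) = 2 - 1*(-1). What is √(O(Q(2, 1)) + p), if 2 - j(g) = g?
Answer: I*√99903541877158/1085818 ≈ 9.2052*I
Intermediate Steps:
j(g) = 2 - g
Q(t, I) = 3 (Q(t, I) = 2 + 1 = 3)
p = -95265085/1085818 (p = -17325/18721 + 10070/(2 - 1*118) = -17325*1/18721 + 10070/(2 - 118) = -17325/18721 + 10070/(-116) = -17325/18721 + 10070*(-1/116) = -17325/18721 - 5035/58 = -95265085/1085818 ≈ -87.736)
√(O(Q(2, 1)) + p) = √(3 - 95265085/1085818) = √(-92007631/1085818) = I*√99903541877158/1085818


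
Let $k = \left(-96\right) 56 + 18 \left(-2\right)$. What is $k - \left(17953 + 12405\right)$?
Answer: $-35770$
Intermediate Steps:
$k = -5412$ ($k = -5376 - 36 = -5412$)
$k - \left(17953 + 12405\right) = -5412 - \left(17953 + 12405\right) = -5412 - 30358 = -35770$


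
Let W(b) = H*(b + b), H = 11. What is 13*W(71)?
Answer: 20306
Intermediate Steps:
W(b) = 22*b (W(b) = 11*(b + b) = 11*(2*b) = 22*b)
13*W(71) = 13*(22*71) = 13*1562 = 20306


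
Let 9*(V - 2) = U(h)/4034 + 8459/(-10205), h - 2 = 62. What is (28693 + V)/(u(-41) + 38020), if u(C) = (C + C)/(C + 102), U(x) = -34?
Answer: 12009704136541/15911980745310 ≈ 0.75476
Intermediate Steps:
h = 64 (h = 2 + 62 = 64)
u(C) = 2*C/(102 + C) (u(C) = (2*C)/(102 + C) = 2*C/(102 + C))
V = 39251938/20583485 (V = 2 + (-34/4034 + 8459/(-10205))/9 = 2 + (-34*1/4034 + 8459*(-1/10205))/9 = 2 + (-17/2017 - 8459/10205)/9 = 2 + (1/9)*(-17235288/20583485) = 2 - 1915032/20583485 = 39251938/20583485 ≈ 1.9070)
(28693 + V)/(u(-41) + 38020) = (28693 + 39251938/20583485)/(2*(-41)/(102 - 41) + 38020) = 590641187043/(20583485*(2*(-41)/61 + 38020)) = 590641187043/(20583485*(2*(-41)*(1/61) + 38020)) = 590641187043/(20583485*(-82/61 + 38020)) = 590641187043/(20583485*(2319138/61)) = (590641187043/20583485)*(61/2319138) = 12009704136541/15911980745310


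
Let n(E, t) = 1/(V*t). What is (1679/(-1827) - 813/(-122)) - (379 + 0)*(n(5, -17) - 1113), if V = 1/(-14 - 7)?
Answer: 1596633780121/3789198 ≈ 4.2136e+5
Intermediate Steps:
V = -1/21 (V = 1/(-21) = -1/21 ≈ -0.047619)
n(E, t) = -21/t (n(E, t) = 1/(-t/21) = -21/t)
(1679/(-1827) - 813/(-122)) - (379 + 0)*(n(5, -17) - 1113) = (1679/(-1827) - 813/(-122)) - (379 + 0)*(-21/(-17) - 1113) = (1679*(-1/1827) - 813*(-1/122)) - 379*(-21*(-1/17) - 1113) = (-1679/1827 + 813/122) - 379*(21/17 - 1113) = 1280513/222894 - 379*(-18900)/17 = 1280513/222894 - 1*(-7163100/17) = 1280513/222894 + 7163100/17 = 1596633780121/3789198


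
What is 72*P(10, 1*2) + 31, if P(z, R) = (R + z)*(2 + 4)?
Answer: 5215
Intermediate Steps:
P(z, R) = 6*R + 6*z (P(z, R) = (R + z)*6 = 6*R + 6*z)
72*P(10, 1*2) + 31 = 72*(6*(1*2) + 6*10) + 31 = 72*(6*2 + 60) + 31 = 72*(12 + 60) + 31 = 72*72 + 31 = 5184 + 31 = 5215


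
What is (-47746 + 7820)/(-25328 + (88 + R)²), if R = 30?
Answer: 19963/5702 ≈ 3.5011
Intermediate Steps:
(-47746 + 7820)/(-25328 + (88 + R)²) = (-47746 + 7820)/(-25328 + (88 + 30)²) = -39926/(-25328 + 118²) = -39926/(-25328 + 13924) = -39926/(-11404) = -39926*(-1/11404) = 19963/5702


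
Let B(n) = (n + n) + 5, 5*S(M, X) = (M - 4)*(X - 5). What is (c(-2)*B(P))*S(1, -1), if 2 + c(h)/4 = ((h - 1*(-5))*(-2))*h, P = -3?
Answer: -144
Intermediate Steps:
S(M, X) = (-5 + X)*(-4 + M)/5 (S(M, X) = ((M - 4)*(X - 5))/5 = ((-4 + M)*(-5 + X))/5 = ((-5 + X)*(-4 + M))/5 = (-5 + X)*(-4 + M)/5)
c(h) = -8 + 4*h*(-10 - 2*h) (c(h) = -8 + 4*(((h - 1*(-5))*(-2))*h) = -8 + 4*(((h + 5)*(-2))*h) = -8 + 4*(((5 + h)*(-2))*h) = -8 + 4*((-10 - 2*h)*h) = -8 + 4*(h*(-10 - 2*h)) = -8 + 4*h*(-10 - 2*h))
B(n) = 5 + 2*n (B(n) = 2*n + 5 = 5 + 2*n)
(c(-2)*B(P))*S(1, -1) = ((-8 - 40*(-2) - 8*(-2)²)*(5 + 2*(-3)))*(4 - 1*1 - ⅘*(-1) + (⅕)*1*(-1)) = ((-8 + 80 - 8*4)*(5 - 6))*(4 - 1 + ⅘ - ⅕) = ((-8 + 80 - 32)*(-1))*(18/5) = (40*(-1))*(18/5) = -40*18/5 = -144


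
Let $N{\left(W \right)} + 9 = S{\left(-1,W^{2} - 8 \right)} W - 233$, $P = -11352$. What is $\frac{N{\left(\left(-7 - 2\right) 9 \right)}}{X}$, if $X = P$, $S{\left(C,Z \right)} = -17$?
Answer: $- \frac{1135}{11352} \approx -0.099982$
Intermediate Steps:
$N{\left(W \right)} = -242 - 17 W$ ($N{\left(W \right)} = -9 - \left(233 + 17 W\right) = -242 - 17 W$)
$X = -11352$
$\frac{N{\left(\left(-7 - 2\right) 9 \right)}}{X} = \frac{-242 - 17 \left(-7 - 2\right) 9}{-11352} = \left(-242 - 17 \left(\left(-9\right) 9\right)\right) \left(- \frac{1}{11352}\right) = \left(-242 - -1377\right) \left(- \frac{1}{11352}\right) = \left(-242 + 1377\right) \left(- \frac{1}{11352}\right) = 1135 \left(- \frac{1}{11352}\right) = - \frac{1135}{11352}$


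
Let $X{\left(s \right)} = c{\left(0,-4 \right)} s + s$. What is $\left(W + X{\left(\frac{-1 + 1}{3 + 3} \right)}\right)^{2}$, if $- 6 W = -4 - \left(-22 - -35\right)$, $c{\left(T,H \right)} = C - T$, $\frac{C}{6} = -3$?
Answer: $\frac{289}{36} \approx 8.0278$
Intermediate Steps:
$C = -18$ ($C = 6 \left(-3\right) = -18$)
$c{\left(T,H \right)} = -18 - T$
$X{\left(s \right)} = - 17 s$ ($X{\left(s \right)} = \left(-18 - 0\right) s + s = \left(-18 + 0\right) s + s = - 18 s + s = - 17 s$)
$W = \frac{17}{6}$ ($W = - \frac{-4 - \left(-22 - -35\right)}{6} = - \frac{-4 - \left(-22 + 35\right)}{6} = - \frac{-4 - 13}{6} = \left(- \frac{1}{6}\right) \left(-17\right) = \frac{17}{6} \approx 2.8333$)
$\left(W + X{\left(\frac{-1 + 1}{3 + 3} \right)}\right)^{2} = \left(\frac{17}{6} - 17 \frac{-1 + 1}{3 + 3}\right)^{2} = \left(\frac{17}{6} - 17 \cdot \frac{0}{6}\right)^{2} = \left(\frac{17}{6} - 17 \cdot 0 \cdot \frac{1}{6}\right)^{2} = \left(\frac{17}{6} - 0\right)^{2} = \left(\frac{17}{6} + 0\right)^{2} = \left(\frac{17}{6}\right)^{2} = \frac{289}{36}$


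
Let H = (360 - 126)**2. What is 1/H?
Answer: 1/54756 ≈ 1.8263e-5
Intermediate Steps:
H = 54756 (H = 234**2 = 54756)
1/H = 1/54756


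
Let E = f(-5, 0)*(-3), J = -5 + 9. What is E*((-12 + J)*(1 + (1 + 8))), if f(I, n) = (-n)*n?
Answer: 0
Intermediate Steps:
J = 4
f(I, n) = -n²
E = 0 (E = -1*0²*(-3) = -1*0*(-3) = 0*(-3) = 0)
E*((-12 + J)*(1 + (1 + 8))) = 0*((-12 + 4)*(1 + (1 + 8))) = 0*(-8*(1 + 9)) = 0*(-8*10) = 0*(-80) = 0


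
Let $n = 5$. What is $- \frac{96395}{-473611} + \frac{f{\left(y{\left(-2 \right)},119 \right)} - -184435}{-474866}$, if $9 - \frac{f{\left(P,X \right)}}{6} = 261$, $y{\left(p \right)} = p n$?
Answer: $- \frac{40859636883}{224901761126} \approx -0.18168$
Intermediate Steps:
$y{\left(p \right)} = 5 p$ ($y{\left(p \right)} = p 5 = 5 p$)
$f{\left(P,X \right)} = -1512$ ($f{\left(P,X \right)} = 54 - 1566 = -1512$)
$- \frac{96395}{-473611} + \frac{f{\left(y{\left(-2 \right)},119 \right)} - -184435}{-474866} = - \frac{96395}{-473611} + \frac{-1512 - -184435}{-474866} = \left(-96395\right) \left(- \frac{1}{473611}\right) + \left(-1512 + 184435\right) \left(- \frac{1}{474866}\right) = \frac{96395}{473611} + 182923 \left(- \frac{1}{474866}\right) = \frac{96395}{473611} - \frac{182923}{474866} = - \frac{40859636883}{224901761126}$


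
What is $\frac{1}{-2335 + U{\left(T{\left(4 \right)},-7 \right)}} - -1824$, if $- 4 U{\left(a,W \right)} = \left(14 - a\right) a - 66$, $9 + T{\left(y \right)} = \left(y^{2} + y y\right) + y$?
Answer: $\frac{16275548}{8923} \approx 1824.0$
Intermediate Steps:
$T{\left(y \right)} = -9 + y + 2 y^{2}$ ($T{\left(y \right)} = -9 + \left(\left(y^{2} + y y\right) + y\right) = -9 + \left(\left(y^{2} + y^{2}\right) + y\right) = -9 + \left(2 y^{2} + y\right) = -9 + \left(y + 2 y^{2}\right) = -9 + y + 2 y^{2}$)
$U{\left(a,W \right)} = \frac{33}{2} - \frac{a \left(14 - a\right)}{4}$ ($U{\left(a,W \right)} = - \frac{\left(14 - a\right) a - 66}{4} = - \frac{a \left(14 - a\right) - 66}{4} = - \frac{-66 + a \left(14 - a\right)}{4} = \frac{33}{2} - \frac{a \left(14 - a\right)}{4}$)
$\frac{1}{-2335 + U{\left(T{\left(4 \right)},-7 \right)}} - -1824 = \frac{1}{-2335 + \left(\frac{33}{2} - \frac{7 \left(-9 + 4 + 2 \cdot 4^{2}\right)}{2} + \frac{\left(-9 + 4 + 2 \cdot 4^{2}\right)^{2}}{4}\right)} - -1824 = \frac{1}{-2335 + \left(\frac{33}{2} - \frac{7 \left(-9 + 4 + 2 \cdot 16\right)}{2} + \frac{\left(-9 + 4 + 2 \cdot 16\right)^{2}}{4}\right)} + 1824 = \frac{1}{-2335 + \left(\frac{33}{2} - \frac{7 \left(-9 + 4 + 32\right)}{2} + \frac{\left(-9 + 4 + 32\right)^{2}}{4}\right)} + 1824 = \frac{1}{-2335 + \left(\frac{33}{2} - \frac{189}{2} + \frac{27^{2}}{4}\right)} + 1824 = \frac{1}{-2335 + \left(\frac{33}{2} - \frac{189}{2} + \frac{1}{4} \cdot 729\right)} + 1824 = \frac{1}{-2335 + \left(\frac{33}{2} - \frac{189}{2} + \frac{729}{4}\right)} + 1824 = \frac{1}{-2335 + \frac{417}{4}} + 1824 = \frac{1}{- \frac{8923}{4}} + 1824 = - \frac{4}{8923} + 1824 = \frac{16275548}{8923}$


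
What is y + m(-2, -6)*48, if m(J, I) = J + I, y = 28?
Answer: -356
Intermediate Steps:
m(J, I) = I + J
y + m(-2, -6)*48 = 28 + (-6 - 2)*48 = 28 - 8*48 = 28 - 384 = -356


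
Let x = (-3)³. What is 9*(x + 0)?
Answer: -243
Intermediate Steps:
x = -27
9*(x + 0) = 9*(-27 + 0) = 9*(-27) = -243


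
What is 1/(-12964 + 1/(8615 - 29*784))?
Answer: -14121/183064645 ≈ -7.7137e-5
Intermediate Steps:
1/(-12964 + 1/(8615 - 29*784)) = 1/(-12964 + 1/(8615 - 22736)) = 1/(-12964 + 1/(-14121)) = 1/(-12964 - 1/14121) = 1/(-183064645/14121) = -14121/183064645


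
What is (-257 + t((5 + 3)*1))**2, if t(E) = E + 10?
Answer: 57121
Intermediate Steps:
t(E) = 10 + E
(-257 + t((5 + 3)*1))**2 = (-257 + (10 + (5 + 3)*1))**2 = (-257 + (10 + 8*1))**2 = (-257 + (10 + 8))**2 = (-257 + 18)**2 = (-239)**2 = 57121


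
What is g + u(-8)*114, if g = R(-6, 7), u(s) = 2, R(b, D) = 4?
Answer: 232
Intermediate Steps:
g = 4
g + u(-8)*114 = 4 + 2*114 = 4 + 228 = 232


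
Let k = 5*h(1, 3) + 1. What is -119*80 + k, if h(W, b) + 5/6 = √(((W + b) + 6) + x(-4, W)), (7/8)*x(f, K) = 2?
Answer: -57139/6 + 5*√602/7 ≈ -9505.6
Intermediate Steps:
x(f, K) = 16/7 (x(f, K) = (8/7)*2 = 16/7)
h(W, b) = -⅚ + √(58/7 + W + b) (h(W, b) = -⅚ + √(((W + b) + 6) + 16/7) = -⅚ + √((6 + W + b) + 16/7) = -⅚ + √(58/7 + W + b))
k = -19/6 + 5*√602/7 (k = 5*(-⅚ + √(406 + 49*1 + 49*3)/7) + 1 = 5*(-⅚ + √(406 + 49 + 147)/7) + 1 = 5*(-⅚ + √602/7) + 1 = (-25/6 + 5*√602/7) + 1 = -19/6 + 5*√602/7 ≈ 14.359)
-119*80 + k = -119*80 + (-19/6 + 5*√602/7) = -9520 + (-19/6 + 5*√602/7) = -57139/6 + 5*√602/7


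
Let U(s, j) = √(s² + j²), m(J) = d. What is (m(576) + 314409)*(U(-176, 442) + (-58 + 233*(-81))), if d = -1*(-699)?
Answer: -5965309548 + 630216*√56585 ≈ -5.8154e+9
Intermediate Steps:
d = 699
m(J) = 699
U(s, j) = √(j² + s²)
(m(576) + 314409)*(U(-176, 442) + (-58 + 233*(-81))) = (699 + 314409)*(√(442² + (-176)²) + (-58 + 233*(-81))) = 315108*(√(195364 + 30976) + (-58 - 18873)) = 315108*(√226340 - 18931) = 315108*(2*√56585 - 18931) = 315108*(-18931 + 2*√56585) = -5965309548 + 630216*√56585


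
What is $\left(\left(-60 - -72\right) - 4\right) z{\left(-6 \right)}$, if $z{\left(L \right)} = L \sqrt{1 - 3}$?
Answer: $- 48 i \sqrt{2} \approx - 67.882 i$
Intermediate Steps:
$z{\left(L \right)} = i L \sqrt{2}$ ($z{\left(L \right)} = L \sqrt{-2} = L i \sqrt{2} = i L \sqrt{2}$)
$\left(\left(-60 - -72\right) - 4\right) z{\left(-6 \right)} = \left(\left(-60 - -72\right) - 4\right) i \left(-6\right) \sqrt{2} = \left(\left(-60 + 72\right) - 4\right) \left(- 6 i \sqrt{2}\right) = \left(12 - 4\right) \left(- 6 i \sqrt{2}\right) = 8 \left(- 6 i \sqrt{2}\right) = - 48 i \sqrt{2}$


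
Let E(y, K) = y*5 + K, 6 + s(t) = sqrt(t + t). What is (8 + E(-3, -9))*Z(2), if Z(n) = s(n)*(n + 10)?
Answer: 768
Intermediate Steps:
s(t) = -6 + sqrt(2)*sqrt(t) (s(t) = -6 + sqrt(t + t) = -6 + sqrt(2*t) = -6 + sqrt(2)*sqrt(t))
E(y, K) = K + 5*y (E(y, K) = 5*y + K = K + 5*y)
Z(n) = (-6 + sqrt(2)*sqrt(n))*(10 + n) (Z(n) = (-6 + sqrt(2)*sqrt(n))*(n + 10) = (-6 + sqrt(2)*sqrt(n))*(10 + n))
(8 + E(-3, -9))*Z(2) = (8 + (-9 + 5*(-3)))*((-6 + sqrt(2)*sqrt(2))*(10 + 2)) = (8 + (-9 - 15))*((-6 + 2)*12) = (8 - 24)*(-4*12) = -16*(-48) = 768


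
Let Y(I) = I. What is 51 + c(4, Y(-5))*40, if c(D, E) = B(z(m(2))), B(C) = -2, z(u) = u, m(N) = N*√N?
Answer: -29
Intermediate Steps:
m(N) = N^(3/2)
c(D, E) = -2
51 + c(4, Y(-5))*40 = 51 - 2*40 = 51 - 80 = -29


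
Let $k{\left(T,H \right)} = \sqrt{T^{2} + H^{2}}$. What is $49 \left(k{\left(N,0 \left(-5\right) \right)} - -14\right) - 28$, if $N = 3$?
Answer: $805$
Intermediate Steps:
$k{\left(T,H \right)} = \sqrt{H^{2} + T^{2}}$
$49 \left(k{\left(N,0 \left(-5\right) \right)} - -14\right) - 28 = 49 \left(\sqrt{\left(0 \left(-5\right)\right)^{2} + 3^{2}} - -14\right) - 28 = 49 \left(\sqrt{0^{2} + 9} + 14\right) - 28 = 49 \left(\sqrt{0 + 9} + 14\right) - 28 = 49 \left(\sqrt{9} + 14\right) - 28 = 49 \left(3 + 14\right) - 28 = 49 \cdot 17 - 28 = 833 - 28 = 805$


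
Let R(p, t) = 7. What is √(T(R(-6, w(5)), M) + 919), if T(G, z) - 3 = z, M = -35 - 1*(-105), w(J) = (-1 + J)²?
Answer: 4*√62 ≈ 31.496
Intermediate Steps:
M = 70 (M = -35 + 105 = 70)
T(G, z) = 3 + z
√(T(R(-6, w(5)), M) + 919) = √((3 + 70) + 919) = √(73 + 919) = √992 = 4*√62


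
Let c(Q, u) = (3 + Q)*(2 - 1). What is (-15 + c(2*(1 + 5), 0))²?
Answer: 0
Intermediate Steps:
c(Q, u) = 3 + Q (c(Q, u) = (3 + Q)*1 = 3 + Q)
(-15 + c(2*(1 + 5), 0))² = (-15 + (3 + 2*(1 + 5)))² = (-15 + (3 + 2*6))² = (-15 + (3 + 12))² = (-15 + 15)² = 0² = 0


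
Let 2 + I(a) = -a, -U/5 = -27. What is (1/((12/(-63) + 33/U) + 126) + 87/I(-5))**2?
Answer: 1326684705124/1576645849 ≈ 841.46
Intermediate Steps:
U = 135 (U = -5*(-27) = 135)
I(a) = -2 - a
(1/((12/(-63) + 33/U) + 126) + 87/I(-5))**2 = (1/((12/(-63) + 33/135) + 126) + 87/(-2 - 1*(-5)))**2 = (1/((12*(-1/63) + 33*(1/135)) + 126) + 87/(-2 + 5))**2 = (1/((-4/21 + 11/45) + 126) + 87/3)**2 = (1/(17/315 + 126) + 87*(1/3))**2 = (1/(39707/315) + 29)**2 = (315/39707 + 29)**2 = (1151818/39707)**2 = 1326684705124/1576645849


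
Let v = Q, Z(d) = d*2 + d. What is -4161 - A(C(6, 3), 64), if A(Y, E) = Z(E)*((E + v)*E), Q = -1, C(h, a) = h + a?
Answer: -778305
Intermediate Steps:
C(h, a) = a + h
Z(d) = 3*d (Z(d) = 2*d + d = 3*d)
v = -1
A(Y, E) = 3*E²*(-1 + E) (A(Y, E) = (3*E)*((E - 1)*E) = (3*E)*((-1 + E)*E) = (3*E)*(E*(-1 + E)) = 3*E²*(-1 + E))
-4161 - A(C(6, 3), 64) = -4161 - 3*64²*(-1 + 64) = -4161 - 3*4096*63 = -4161 - 1*774144 = -4161 - 774144 = -778305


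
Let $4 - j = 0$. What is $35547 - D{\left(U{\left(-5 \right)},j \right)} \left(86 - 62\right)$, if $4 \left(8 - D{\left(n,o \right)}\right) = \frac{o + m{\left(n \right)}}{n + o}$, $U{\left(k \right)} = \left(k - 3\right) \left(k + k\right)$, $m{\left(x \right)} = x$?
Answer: $35361$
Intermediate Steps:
$j = 4$ ($j = 4 - 0 = 4 + 0 = 4$)
$U{\left(k \right)} = 2 k \left(-3 + k\right)$ ($U{\left(k \right)} = \left(-3 + k\right) 2 k = 2 k \left(-3 + k\right)$)
$D{\left(n,o \right)} = \frac{31}{4}$ ($D{\left(n,o \right)} = 8 - \frac{\left(o + n\right) \frac{1}{n + o}}{4} = 8 - \frac{\left(n + o\right) \frac{1}{n + o}}{4} = 8 - \frac{1}{4} = \frac{31}{4}$)
$35547 - D{\left(U{\left(-5 \right)},j \right)} \left(86 - 62\right) = 35547 - \frac{31 \left(86 - 62\right)}{4} = 35547 - \frac{31}{4} \cdot 24 = 35547 - 186 = 35361$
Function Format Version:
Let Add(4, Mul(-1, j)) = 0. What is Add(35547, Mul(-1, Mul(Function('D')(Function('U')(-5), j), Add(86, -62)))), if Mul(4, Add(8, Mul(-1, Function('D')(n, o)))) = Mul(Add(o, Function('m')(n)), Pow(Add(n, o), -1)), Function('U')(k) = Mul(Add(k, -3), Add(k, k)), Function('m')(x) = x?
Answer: 35361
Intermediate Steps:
j = 4 (j = Add(4, Mul(-1, 0)) = Add(4, 0) = 4)
Function('U')(k) = Mul(2, k, Add(-3, k)) (Function('U')(k) = Mul(Add(-3, k), Mul(2, k)) = Mul(2, k, Add(-3, k)))
Function('D')(n, o) = Rational(31, 4) (Function('D')(n, o) = Add(8, Mul(Rational(-1, 4), Mul(Add(o, n), Pow(Add(n, o), -1)))) = Add(8, Mul(Rational(-1, 4), Mul(Add(n, o), Pow(Add(n, o), -1)))) = Add(8, Mul(Rational(-1, 4), 1)) = Add(8, Rational(-1, 4)) = Rational(31, 4))
Add(35547, Mul(-1, Mul(Function('D')(Function('U')(-5), j), Add(86, -62)))) = Add(35547, Mul(-1, Mul(Rational(31, 4), Add(86, -62)))) = Add(35547, Mul(-1, Mul(Rational(31, 4), 24))) = Add(35547, Mul(-1, 186)) = Add(35547, -186) = 35361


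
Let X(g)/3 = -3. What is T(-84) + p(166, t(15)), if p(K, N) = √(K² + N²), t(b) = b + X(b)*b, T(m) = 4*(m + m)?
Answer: -672 + 2*√10489 ≈ -467.17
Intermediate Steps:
X(g) = -9 (X(g) = 3*(-3) = -9)
T(m) = 8*m (T(m) = 4*(2*m) = 8*m)
t(b) = -8*b (t(b) = b - 9*b = -8*b)
T(-84) + p(166, t(15)) = 8*(-84) + √(166² + (-8*15)²) = -672 + √(27556 + (-120)²) = -672 + √(27556 + 14400) = -672 + √41956 = -672 + 2*√10489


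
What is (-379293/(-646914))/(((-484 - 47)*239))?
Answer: -529/114503778 ≈ -4.6199e-6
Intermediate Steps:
(-379293/(-646914))/(((-484 - 47)*239)) = (-379293*(-1/646914))/((-531*239)) = (126431/215638)/(-126909) = (126431/215638)*(-1/126909) = -529/114503778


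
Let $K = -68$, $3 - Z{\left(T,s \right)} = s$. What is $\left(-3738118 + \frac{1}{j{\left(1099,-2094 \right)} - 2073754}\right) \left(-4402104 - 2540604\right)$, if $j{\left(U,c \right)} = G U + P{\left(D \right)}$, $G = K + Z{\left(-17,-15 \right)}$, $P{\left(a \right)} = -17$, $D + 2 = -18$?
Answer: $\frac{55245976059385669932}{2128721} \approx 2.5953 \cdot 10^{13}$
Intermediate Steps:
$Z{\left(T,s \right)} = 3 - s$
$D = -20$ ($D = -2 - 18 = -20$)
$G = -50$ ($G = -68 + \left(3 - -15\right) = -68 + \left(3 + 15\right) = -68 + 18 = -50$)
$j{\left(U,c \right)} = -17 - 50 U$ ($j{\left(U,c \right)} = - 50 U - 17 = -17 - 50 U$)
$\left(-3738118 + \frac{1}{j{\left(1099,-2094 \right)} - 2073754}\right) \left(-4402104 - 2540604\right) = \left(-3738118 + \frac{1}{\left(-17 - 54950\right) - 2073754}\right) \left(-4402104 - 2540604\right) = \left(-3738118 + \frac{1}{\left(-17 - 54950\right) - 2073754}\right) \left(-6942708\right) = \left(-3738118 + \frac{1}{-54967 - 2073754}\right) \left(-6942708\right) = \left(-3738118 + \frac{1}{-2128721}\right) \left(-6942708\right) = \left(-3738118 - \frac{1}{2128721}\right) \left(-6942708\right) = \left(- \frac{7957410287079}{2128721}\right) \left(-6942708\right) = \frac{55245976059385669932}{2128721}$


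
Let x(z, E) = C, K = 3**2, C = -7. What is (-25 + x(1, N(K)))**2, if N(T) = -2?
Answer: 1024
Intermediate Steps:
K = 9
x(z, E) = -7
(-25 + x(1, N(K)))**2 = (-25 - 7)**2 = (-32)**2 = 1024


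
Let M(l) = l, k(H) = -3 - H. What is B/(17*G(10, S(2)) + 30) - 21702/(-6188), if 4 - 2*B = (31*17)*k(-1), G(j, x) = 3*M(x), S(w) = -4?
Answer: 62837/134589 ≈ 0.46688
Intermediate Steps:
G(j, x) = 3*x
B = 529 (B = 2 - 31*17*(-3 - 1*(-1))/2 = 2 - 527*(-3 + 1)/2 = 2 - 527*(-2)/2 = 2 - 1/2*(-1054) = 2 + 527 = 529)
B/(17*G(10, S(2)) + 30) - 21702/(-6188) = 529/(17*(3*(-4)) + 30) - 21702/(-6188) = 529/(17*(-12) + 30) - 21702*(-1/6188) = 529/(-204 + 30) + 10851/3094 = 529/(-174) + 10851/3094 = 529*(-1/174) + 10851/3094 = -529/174 + 10851/3094 = 62837/134589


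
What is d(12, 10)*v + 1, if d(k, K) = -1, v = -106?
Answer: 107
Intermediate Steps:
d(12, 10)*v + 1 = -1*(-106) + 1 = 106 + 1 = 107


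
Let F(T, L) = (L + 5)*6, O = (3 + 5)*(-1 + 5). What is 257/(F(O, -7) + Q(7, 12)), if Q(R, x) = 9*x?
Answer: 257/96 ≈ 2.6771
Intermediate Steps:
O = 32 (O = 8*4 = 32)
F(T, L) = 30 + 6*L (F(T, L) = (5 + L)*6 = 30 + 6*L)
257/(F(O, -7) + Q(7, 12)) = 257/((30 + 6*(-7)) + 9*12) = 257/((30 - 42) + 108) = 257/(-12 + 108) = 257/96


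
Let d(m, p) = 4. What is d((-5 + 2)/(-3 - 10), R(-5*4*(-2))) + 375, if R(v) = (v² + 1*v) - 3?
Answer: 379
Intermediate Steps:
R(v) = -3 + v + v² (R(v) = (v² + v) - 3 = (v + v²) - 3 = -3 + v + v²)
d((-5 + 2)/(-3 - 10), R(-5*4*(-2))) + 375 = 4 + 375 = 379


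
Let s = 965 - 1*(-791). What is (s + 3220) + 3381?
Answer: 8357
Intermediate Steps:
s = 1756 (s = 965 + 791 = 1756)
(s + 3220) + 3381 = (1756 + 3220) + 3381 = 4976 + 3381 = 8357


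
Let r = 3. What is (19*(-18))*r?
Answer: -1026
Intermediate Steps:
(19*(-18))*r = (19*(-18))*3 = -342*3 = -1026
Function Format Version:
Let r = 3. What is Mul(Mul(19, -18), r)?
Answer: -1026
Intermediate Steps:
Mul(Mul(19, -18), r) = Mul(Mul(19, -18), 3) = Mul(-342, 3) = -1026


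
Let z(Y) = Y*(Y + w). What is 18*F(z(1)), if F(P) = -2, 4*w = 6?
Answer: -36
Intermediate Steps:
w = 3/2 (w = (1/4)*6 = 3/2 ≈ 1.5000)
z(Y) = Y*(3/2 + Y) (z(Y) = Y*(Y + 3/2) = Y*(3/2 + Y))
18*F(z(1)) = 18*(-2) = -36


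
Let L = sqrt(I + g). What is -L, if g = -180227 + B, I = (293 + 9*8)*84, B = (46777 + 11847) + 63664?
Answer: -3*I*sqrt(3031) ≈ -165.16*I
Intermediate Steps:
B = 122288 (B = 58624 + 63664 = 122288)
I = 30660 (I = (293 + 72)*84 = 365*84 = 30660)
g = -57939 (g = -180227 + 122288 = -57939)
L = 3*I*sqrt(3031) (L = sqrt(30660 - 57939) = sqrt(-27279) = 3*I*sqrt(3031) ≈ 165.16*I)
-L = -3*I*sqrt(3031)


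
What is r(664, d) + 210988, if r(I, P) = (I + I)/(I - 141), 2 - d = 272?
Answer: 110348052/523 ≈ 2.1099e+5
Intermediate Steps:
d = -270 (d = 2 - 1*272 = 2 - 272 = -270)
r(I, P) = 2*I/(-141 + I) (r(I, P) = (2*I)/(-141 + I) = 2*I/(-141 + I))
r(664, d) + 210988 = 2*664/(-141 + 664) + 210988 = 2*664/523 + 210988 = 2*664*(1/523) + 210988 = 1328/523 + 210988 = 110348052/523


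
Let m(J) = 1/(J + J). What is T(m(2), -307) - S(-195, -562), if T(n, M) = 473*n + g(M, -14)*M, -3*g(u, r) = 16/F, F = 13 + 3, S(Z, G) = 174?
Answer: 559/12 ≈ 46.583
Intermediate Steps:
F = 16
m(J) = 1/(2*J)
g(u, r) = -⅓ (g(u, r) = -16/(3*16) = -⅓*1 = -⅓)
T(n, M) = 473*n - M/3
T(m(2), -307) - S(-195, -562) = (473*((½)/2) - ⅓*(-307)) - 1*174 = (473*((½)*(½)) + 307/3) - 174 = (473*(¼) + 307/3) - 174 = (473/4 + 307/3) - 174 = 2647/12 - 174 = 559/12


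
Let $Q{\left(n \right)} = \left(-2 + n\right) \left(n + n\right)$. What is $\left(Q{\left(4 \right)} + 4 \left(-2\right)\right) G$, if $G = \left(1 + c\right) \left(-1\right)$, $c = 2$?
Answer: $-24$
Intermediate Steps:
$Q{\left(n \right)} = 2 n \left(-2 + n\right)$ ($Q{\left(n \right)} = \left(-2 + n\right) 2 n = 2 n \left(-2 + n\right)$)
$G = -3$ ($G = \left(1 + 2\right) \left(-1\right) = 3 \left(-1\right) = -3$)
$\left(Q{\left(4 \right)} + 4 \left(-2\right)\right) G = \left(2 \cdot 4 \left(-2 + 4\right) + 4 \left(-2\right)\right) \left(-3\right) = \left(2 \cdot 4 \cdot 2 - 8\right) \left(-3\right) = \left(16 - 8\right) \left(-3\right) = 8 \left(-3\right) = -24$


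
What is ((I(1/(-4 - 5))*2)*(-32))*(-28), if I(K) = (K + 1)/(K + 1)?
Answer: 1792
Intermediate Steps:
I(K) = 1 (I(K) = (1 + K)/(1 + K) = 1)
((I(1/(-4 - 5))*2)*(-32))*(-28) = ((1*2)*(-32))*(-28) = (2*(-32))*(-28) = -64*(-28) = 1792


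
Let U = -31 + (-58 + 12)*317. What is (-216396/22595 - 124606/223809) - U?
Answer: 73846173274681/5056964355 ≈ 14603.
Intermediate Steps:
U = -14613 (U = -31 - 46*317 = -31 - 14582 = -14613)
(-216396/22595 - 124606/223809) - U = (-216396/22595 - 124606/223809) - 1*(-14613) = (-216396*1/22595 - 124606*1/223809) + 14613 = (-216396/22595 - 124606/223809) + 14613 = -51246844934/5056964355 + 14613 = 73846173274681/5056964355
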